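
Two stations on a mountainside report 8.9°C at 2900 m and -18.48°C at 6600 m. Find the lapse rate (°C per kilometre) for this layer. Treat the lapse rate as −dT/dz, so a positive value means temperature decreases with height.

7.4°C/km

Γ = −ΔT/Δz = (8.9 − (-18.48)) / (6600 − 2900) m
  = 27.38°C / 3.7 km = 7.4°C/km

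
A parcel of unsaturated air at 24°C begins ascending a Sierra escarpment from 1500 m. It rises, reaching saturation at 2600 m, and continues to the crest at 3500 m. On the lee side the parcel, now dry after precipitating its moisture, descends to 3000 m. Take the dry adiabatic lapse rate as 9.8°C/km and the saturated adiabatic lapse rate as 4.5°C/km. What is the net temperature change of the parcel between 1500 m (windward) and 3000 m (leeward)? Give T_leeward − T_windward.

-9.93°C

1500 → 2600 m (dry, 9.8°C/km): ΔT = -9.8 × 1.1 = -10.78°C → T = 13.22°C
2600 → 3500 m (saturated, 4.5°C/km): ΔT = -4.5 × 0.9 = -4.05°C → T = 9.17°C
3500 → 3000 m (dry descent, 9.8°C/km): ΔT = +9.8 × 0.5 = +4.9°C → T = 14.07°C
Net change vs windward start: 14.07 − 24 = -9.93°C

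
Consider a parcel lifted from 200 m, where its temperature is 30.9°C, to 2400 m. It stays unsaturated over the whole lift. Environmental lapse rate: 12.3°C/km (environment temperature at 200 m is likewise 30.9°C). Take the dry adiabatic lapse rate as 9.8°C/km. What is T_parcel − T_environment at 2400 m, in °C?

Parcel:
  Dry to 2400 m: -9.8 × 2.2 km = -21.56°C, so T = 9.34°C.
Environment:
  Environment to 2400 m: -12.3 × 2.2 km = -27.06°C, so T = 3.84°C.
T_parcel − T_env = 9.34 − 3.84 = +5.5°C

+5.5°C (parcel warmer than environment)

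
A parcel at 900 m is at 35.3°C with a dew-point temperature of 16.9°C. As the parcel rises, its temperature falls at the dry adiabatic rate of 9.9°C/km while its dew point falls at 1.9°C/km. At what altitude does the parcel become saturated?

T and T_d converge at 9.9 − 1.9 = 8°C per km
Height above start = (35.3 − 16.9) / 8 = 2.3 km
LCL altitude = 900 m + 2300 m = 3200 m

3200 m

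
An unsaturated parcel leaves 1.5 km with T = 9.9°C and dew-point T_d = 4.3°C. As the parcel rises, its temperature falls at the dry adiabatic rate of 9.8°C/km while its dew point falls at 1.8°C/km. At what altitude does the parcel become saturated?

2.2 km

T and T_d converge at 9.8 − 1.8 = 8°C per km
Height above start = (9.9 − 4.3) / 8 = 0.7 km
LCL altitude = 1500 m + 700 m = 2200 m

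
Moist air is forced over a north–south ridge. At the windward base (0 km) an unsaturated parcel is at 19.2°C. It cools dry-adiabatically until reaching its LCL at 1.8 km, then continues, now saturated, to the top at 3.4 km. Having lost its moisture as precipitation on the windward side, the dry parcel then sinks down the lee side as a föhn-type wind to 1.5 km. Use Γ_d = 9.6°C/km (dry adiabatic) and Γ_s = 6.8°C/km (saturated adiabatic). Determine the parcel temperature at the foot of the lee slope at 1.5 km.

9.28°C

Dry to 1800 m: -9.6 × 1.8 km = -17.28°C, so T = 1.92°C.
Saturated to 3400 m: -6.8 × 1.6 km = -10.88°C, so T = -8.96°C.
Dry descent to 1500 m: +9.6 × 1.9 km = +18.24°C, so T = 9.28°C.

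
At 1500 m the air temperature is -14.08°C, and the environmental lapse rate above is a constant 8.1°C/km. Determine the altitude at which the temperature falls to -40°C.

Height above start = (-14.08 − (-40)) / 8.1 = 3.2 km
Altitude = 1500 m + 3200 m = 4700 m

4700 m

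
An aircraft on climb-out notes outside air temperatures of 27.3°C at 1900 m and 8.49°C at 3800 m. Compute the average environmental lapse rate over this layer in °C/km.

9.9°C/km

Γ = −ΔT/Δz = (27.3 − 8.49) / (3800 − 1900) m
  = 18.81°C / 1.9 km = 9.9°C/km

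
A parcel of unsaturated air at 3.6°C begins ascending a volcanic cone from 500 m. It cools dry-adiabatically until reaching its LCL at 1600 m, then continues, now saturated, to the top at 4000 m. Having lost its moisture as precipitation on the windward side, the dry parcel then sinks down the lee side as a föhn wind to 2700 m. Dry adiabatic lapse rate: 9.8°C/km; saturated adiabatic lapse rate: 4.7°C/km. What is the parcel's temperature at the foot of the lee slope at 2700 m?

-5.72°C

500–1600 m, dry: Δz = 1.1 km ⇒ ΔT = -10.78°C; T = -7.18°C
1600–4000 m, saturated: Δz = 2.4 km ⇒ ΔT = -11.28°C; T = -18.46°C
4000–2700 m, dry descent: Δz = 1.3 km ⇒ ΔT = +12.74°C; T = -5.72°C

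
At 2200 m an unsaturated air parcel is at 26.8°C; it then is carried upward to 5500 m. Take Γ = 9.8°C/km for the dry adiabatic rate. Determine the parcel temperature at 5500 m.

-5.54°C

2200–5500 m, dry adiabatic: Δz = 3.3 km ⇒ ΔT = -32.34°C; T = -5.54°C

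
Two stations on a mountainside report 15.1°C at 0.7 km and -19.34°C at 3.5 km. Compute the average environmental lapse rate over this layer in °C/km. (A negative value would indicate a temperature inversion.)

12.3°C/km

Γ = −ΔT/Δz = (15.1 − (-19.34)) / (3500 − 700) m
  = 34.44°C / 2.8 km = 12.3°C/km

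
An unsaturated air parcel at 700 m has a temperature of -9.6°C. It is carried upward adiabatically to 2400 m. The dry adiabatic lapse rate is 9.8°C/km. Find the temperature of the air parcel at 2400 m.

-26.26°C

Dry adiabatic to 2400 m: -9.8 × 1.7 km = -16.66°C, so T = -26.26°C.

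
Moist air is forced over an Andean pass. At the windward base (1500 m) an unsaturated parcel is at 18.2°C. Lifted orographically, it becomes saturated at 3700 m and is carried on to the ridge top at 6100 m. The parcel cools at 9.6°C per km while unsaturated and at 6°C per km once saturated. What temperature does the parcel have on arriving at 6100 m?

-17.32°C

1500 → 3700 m (dry, 9.6°C/km): ΔT = -9.6 × 2.2 = -21.12°C → T = -2.92°C
3700 → 6100 m (saturated, 6°C/km): ΔT = -6 × 2.4 = -14.4°C → T = -17.32°C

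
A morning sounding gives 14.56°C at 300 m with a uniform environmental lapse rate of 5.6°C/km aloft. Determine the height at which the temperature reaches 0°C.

2900 m

Height above start = (14.56 − 0) / 5.6 = 2.6 km
Altitude = 300 m + 2600 m = 2900 m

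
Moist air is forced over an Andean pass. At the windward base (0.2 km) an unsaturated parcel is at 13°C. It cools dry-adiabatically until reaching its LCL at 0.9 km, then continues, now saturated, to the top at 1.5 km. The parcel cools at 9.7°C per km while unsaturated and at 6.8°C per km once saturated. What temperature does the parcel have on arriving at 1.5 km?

2.13°C

Dry to 900 m: -9.7 × 0.7 km = -6.79°C, so T = 6.21°C.
Saturated to 1500 m: -6.8 × 0.6 km = -4.08°C, so T = 2.13°C.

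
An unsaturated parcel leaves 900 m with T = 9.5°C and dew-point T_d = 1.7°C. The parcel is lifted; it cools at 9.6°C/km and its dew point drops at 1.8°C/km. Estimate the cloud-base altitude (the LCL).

T and T_d converge at 9.6 − 1.8 = 7.8°C per km
Height above start = (9.5 − 1.7) / 7.8 = 1 km
LCL altitude = 900 m + 1000 m = 1900 m

1900 m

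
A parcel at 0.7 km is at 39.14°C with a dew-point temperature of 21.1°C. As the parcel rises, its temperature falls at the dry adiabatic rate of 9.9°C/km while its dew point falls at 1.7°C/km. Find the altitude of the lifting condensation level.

2.9 km

T and T_d converge at 9.9 − 1.7 = 8.2°C per km
Height above start = (39.14 − 21.1) / 8.2 = 2.2 km
LCL altitude = 700 m + 2200 m = 2900 m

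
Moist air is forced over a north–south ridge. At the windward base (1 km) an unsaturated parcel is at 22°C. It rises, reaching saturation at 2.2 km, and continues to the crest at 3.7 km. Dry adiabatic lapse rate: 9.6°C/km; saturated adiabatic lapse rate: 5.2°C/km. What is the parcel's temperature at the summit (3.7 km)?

From 1000 m to 2200 m (dry): cools by 9.6 × 1.2 = 11.52°C, giving 10.48°C.
From 2200 m to 3700 m (saturated): cools by 5.2 × 1.5 = 7.8°C, giving 2.68°C.

2.68°C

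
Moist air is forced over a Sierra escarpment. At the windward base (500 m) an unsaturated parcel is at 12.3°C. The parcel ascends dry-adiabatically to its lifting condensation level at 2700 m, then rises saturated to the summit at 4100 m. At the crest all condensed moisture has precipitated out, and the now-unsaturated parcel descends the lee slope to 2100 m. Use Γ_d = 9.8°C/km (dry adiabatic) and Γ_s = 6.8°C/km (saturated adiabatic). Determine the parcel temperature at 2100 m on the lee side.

500–2700 m, dry: Δz = 2.2 km ⇒ ΔT = -21.56°C; T = -9.26°C
2700–4100 m, saturated: Δz = 1.4 km ⇒ ΔT = -9.52°C; T = -18.78°C
4100–2100 m, dry descent: Δz = 2 km ⇒ ΔT = +19.6°C; T = 0.82°C

0.82°C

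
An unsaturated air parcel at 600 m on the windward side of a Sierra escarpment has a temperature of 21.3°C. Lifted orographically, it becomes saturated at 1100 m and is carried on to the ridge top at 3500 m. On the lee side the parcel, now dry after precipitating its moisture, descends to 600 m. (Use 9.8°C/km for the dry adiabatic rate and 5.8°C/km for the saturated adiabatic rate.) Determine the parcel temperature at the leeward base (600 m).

30.9°C

600–1100 m, dry: Δz = 0.5 km ⇒ ΔT = -4.9°C; T = 16.4°C
1100–3500 m, saturated: Δz = 2.4 km ⇒ ΔT = -13.92°C; T = 2.48°C
3500–600 m, dry descent: Δz = 2.9 km ⇒ ΔT = +28.42°C; T = 30.9°C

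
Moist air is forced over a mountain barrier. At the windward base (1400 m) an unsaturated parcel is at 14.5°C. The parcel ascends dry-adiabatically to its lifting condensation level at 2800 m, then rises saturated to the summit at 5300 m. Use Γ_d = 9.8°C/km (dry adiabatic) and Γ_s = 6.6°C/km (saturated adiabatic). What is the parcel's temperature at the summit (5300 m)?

From 1400 m to 2800 m (dry): cools by 9.8 × 1.4 = 13.72°C, giving 0.78°C.
From 2800 m to 5300 m (saturated): cools by 6.6 × 2.5 = 16.5°C, giving -15.72°C.

-15.72°C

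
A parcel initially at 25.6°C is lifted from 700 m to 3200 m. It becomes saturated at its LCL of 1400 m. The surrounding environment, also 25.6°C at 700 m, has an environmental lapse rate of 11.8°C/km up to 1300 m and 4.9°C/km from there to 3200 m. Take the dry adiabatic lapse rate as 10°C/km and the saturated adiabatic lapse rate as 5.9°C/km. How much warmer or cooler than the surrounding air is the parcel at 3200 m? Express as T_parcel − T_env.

-1.23°C (parcel cooler than environment)

Parcel:
  From 700 m to 1400 m (dry): cools by 10 × 0.7 = 7°C, giving 18.6°C.
  From 1400 m to 3200 m (saturated): cools by 5.9 × 1.8 = 10.62°C, giving 7.98°C.
Environment:
  From 700 m to 1300 m (environment, lower layer): cools by 11.8 × 0.6 = 7.08°C, giving 18.52°C.
  From 1300 m to 3200 m (environment, upper layer): cools by 4.9 × 1.9 = 9.31°C, giving 9.21°C.
T_parcel − T_env = 7.98 − 9.21 = -1.23°C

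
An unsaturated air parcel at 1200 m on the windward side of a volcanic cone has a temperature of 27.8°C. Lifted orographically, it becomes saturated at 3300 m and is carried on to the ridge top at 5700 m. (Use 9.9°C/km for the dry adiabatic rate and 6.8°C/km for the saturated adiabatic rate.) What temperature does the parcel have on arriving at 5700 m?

1200 → 3300 m (dry, 9.9°C/km): ΔT = -9.9 × 2.1 = -20.79°C → T = 7.01°C
3300 → 5700 m (saturated, 6.8°C/km): ΔT = -6.8 × 2.4 = -16.32°C → T = -9.31°C

-9.31°C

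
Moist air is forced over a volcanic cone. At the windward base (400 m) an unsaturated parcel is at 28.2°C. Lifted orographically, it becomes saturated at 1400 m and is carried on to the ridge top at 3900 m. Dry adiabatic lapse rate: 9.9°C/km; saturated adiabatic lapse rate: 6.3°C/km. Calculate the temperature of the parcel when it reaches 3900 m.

2.55°C

From 400 m to 1400 m (dry): cools by 9.9 × 1 = 9.9°C, giving 18.3°C.
From 1400 m to 3900 m (saturated): cools by 6.3 × 2.5 = 15.75°C, giving 2.55°C.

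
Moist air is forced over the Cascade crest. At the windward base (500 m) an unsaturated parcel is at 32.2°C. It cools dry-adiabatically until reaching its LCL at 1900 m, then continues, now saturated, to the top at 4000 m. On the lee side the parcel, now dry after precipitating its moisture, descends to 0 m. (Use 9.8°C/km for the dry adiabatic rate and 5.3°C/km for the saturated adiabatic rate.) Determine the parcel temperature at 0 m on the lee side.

500 → 1900 m (dry, 9.8°C/km): ΔT = -9.8 × 1.4 = -13.72°C → T = 18.48°C
1900 → 4000 m (saturated, 5.3°C/km): ΔT = -5.3 × 2.1 = -11.13°C → T = 7.35°C
4000 → 0 m (dry descent, 9.8°C/km): ΔT = +9.8 × 4 = +39.2°C → T = 46.55°C

46.55°C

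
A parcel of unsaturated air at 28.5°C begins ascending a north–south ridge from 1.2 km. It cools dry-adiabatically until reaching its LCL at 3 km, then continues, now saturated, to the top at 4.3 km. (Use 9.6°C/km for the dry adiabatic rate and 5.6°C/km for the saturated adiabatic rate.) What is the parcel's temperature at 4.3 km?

3.94°C

1200 → 3000 m (dry, 9.6°C/km): ΔT = -9.6 × 1.8 = -17.28°C → T = 11.22°C
3000 → 4300 m (saturated, 5.6°C/km): ΔT = -5.6 × 1.3 = -7.28°C → T = 3.94°C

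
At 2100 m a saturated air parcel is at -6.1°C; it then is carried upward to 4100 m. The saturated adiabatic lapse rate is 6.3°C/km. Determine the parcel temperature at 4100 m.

-18.7°C

From 2100 m to 4100 m (saturated adiabatic): cools by 6.3 × 2 = 12.6°C, giving -18.7°C.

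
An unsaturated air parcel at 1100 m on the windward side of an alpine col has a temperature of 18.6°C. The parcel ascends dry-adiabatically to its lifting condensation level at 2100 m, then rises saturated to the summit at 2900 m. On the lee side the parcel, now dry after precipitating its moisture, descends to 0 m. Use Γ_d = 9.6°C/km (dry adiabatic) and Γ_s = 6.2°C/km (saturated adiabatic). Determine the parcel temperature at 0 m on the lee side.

Dry to 2100 m: -9.6 × 1 km = -9.6°C, so T = 9°C.
Saturated to 2900 m: -6.2 × 0.8 km = -4.96°C, so T = 4.04°C.
Dry descent to 0 m: +9.6 × 2.9 km = +27.84°C, so T = 31.88°C.

31.88°C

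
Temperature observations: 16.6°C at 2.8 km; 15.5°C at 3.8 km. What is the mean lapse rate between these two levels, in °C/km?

Γ = −ΔT/Δz = (16.6 − 15.5) / (3800 − 2800) m
  = 1.1°C / 1 km = 1.1°C/km

1.1°C/km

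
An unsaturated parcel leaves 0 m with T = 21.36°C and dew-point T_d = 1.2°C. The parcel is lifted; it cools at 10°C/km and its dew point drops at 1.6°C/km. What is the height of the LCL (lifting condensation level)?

T and T_d converge at 10 − 1.6 = 8.4°C per km
Height above start = (21.36 − 1.2) / 8.4 = 2.4 km
LCL altitude = 0 m + 2400 m = 2400 m

2400 m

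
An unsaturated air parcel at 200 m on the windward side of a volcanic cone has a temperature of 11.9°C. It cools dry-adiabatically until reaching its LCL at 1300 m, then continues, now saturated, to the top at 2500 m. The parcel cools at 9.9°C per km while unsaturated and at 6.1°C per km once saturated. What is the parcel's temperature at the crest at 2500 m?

200–1300 m, dry: Δz = 1.1 km ⇒ ΔT = -10.89°C; T = 1.01°C
1300–2500 m, saturated: Δz = 1.2 km ⇒ ΔT = -7.32°C; T = -6.31°C

-6.31°C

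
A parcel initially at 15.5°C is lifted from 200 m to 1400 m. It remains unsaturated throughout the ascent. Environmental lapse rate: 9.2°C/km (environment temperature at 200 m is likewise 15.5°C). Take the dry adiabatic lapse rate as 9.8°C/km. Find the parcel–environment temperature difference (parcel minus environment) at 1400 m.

Parcel:
  200 → 1400 m (dry, 9.8°C/km): ΔT = -9.8 × 1.2 = -11.76°C → T = 3.74°C
Environment:
  200 → 1400 m (environment, 9.2°C/km): ΔT = -9.2 × 1.2 = -11.04°C → T = 4.46°C
T_parcel − T_env = 3.74 − 4.46 = -0.72°C

-0.72°C (parcel cooler than environment)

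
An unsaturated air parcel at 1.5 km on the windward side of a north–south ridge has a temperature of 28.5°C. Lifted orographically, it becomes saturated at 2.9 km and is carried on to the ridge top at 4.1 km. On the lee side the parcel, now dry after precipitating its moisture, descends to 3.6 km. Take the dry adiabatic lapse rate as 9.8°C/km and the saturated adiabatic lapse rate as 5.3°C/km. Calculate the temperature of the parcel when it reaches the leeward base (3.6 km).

13.32°C

1500 → 2900 m (dry, 9.8°C/km): ΔT = -9.8 × 1.4 = -13.72°C → T = 14.78°C
2900 → 4100 m (saturated, 5.3°C/km): ΔT = -5.3 × 1.2 = -6.36°C → T = 8.42°C
4100 → 3600 m (dry descent, 9.8°C/km): ΔT = +9.8 × 0.5 = +4.9°C → T = 13.32°C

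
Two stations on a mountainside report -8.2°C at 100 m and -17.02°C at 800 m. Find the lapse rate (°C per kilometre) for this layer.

12.6°C/km

Γ = −ΔT/Δz = (-8.2 − (-17.02)) / (800 − 100) m
  = 8.82°C / 0.7 km = 12.6°C/km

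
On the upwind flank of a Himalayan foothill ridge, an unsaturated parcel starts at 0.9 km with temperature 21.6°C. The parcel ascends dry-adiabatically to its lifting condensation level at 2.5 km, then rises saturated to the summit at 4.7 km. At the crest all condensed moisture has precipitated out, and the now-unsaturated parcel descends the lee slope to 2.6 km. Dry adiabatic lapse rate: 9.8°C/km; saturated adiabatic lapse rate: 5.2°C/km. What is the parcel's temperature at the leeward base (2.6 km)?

15.06°C

Dry to 2500 m: -9.8 × 1.6 km = -15.68°C, so T = 5.92°C.
Saturated to 4700 m: -5.2 × 2.2 km = -11.44°C, so T = -5.52°C.
Dry descent to 2600 m: +9.8 × 2.1 km = +20.58°C, so T = 15.06°C.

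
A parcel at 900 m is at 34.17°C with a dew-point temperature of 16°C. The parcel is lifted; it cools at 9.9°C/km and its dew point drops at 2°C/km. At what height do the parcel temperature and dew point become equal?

T and T_d converge at 9.9 − 2 = 7.9°C per km
Height above start = (34.17 − 16) / 7.9 = 2.3 km
LCL altitude = 900 m + 2300 m = 3200 m

3200 m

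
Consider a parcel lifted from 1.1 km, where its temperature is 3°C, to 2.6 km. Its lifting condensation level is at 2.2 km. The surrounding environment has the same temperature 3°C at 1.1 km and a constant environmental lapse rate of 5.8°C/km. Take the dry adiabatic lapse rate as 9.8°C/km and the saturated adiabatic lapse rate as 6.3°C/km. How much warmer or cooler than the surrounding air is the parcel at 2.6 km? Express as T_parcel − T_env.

-4.6°C (parcel cooler than environment)

Parcel:
  1100 → 2200 m (dry, 9.8°C/km): ΔT = -9.8 × 1.1 = -10.78°C → T = -7.78°C
  2200 → 2600 m (saturated, 6.3°C/km): ΔT = -6.3 × 0.4 = -2.52°C → T = -10.3°C
Environment:
  1100 → 2600 m (environment, 5.8°C/km): ΔT = -5.8 × 1.5 = -8.7°C → T = -5.7°C
T_parcel − T_env = -10.3 − (-5.7) = -4.6°C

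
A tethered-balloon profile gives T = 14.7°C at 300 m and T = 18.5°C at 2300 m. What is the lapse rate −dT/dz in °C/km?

Γ = −ΔT/Δz = (14.7 − 18.5) / (2300 − 300) m
  = -3.8°C / 2 km = -1.9°C/km

-1.9°C/km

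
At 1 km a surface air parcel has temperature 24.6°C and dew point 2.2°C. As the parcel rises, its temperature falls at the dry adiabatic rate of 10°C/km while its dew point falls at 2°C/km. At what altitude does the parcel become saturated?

T and T_d converge at 10 − 2 = 8°C per km
Height above start = (24.6 − 2.2) / 8 = 2.8 km
LCL altitude = 1000 m + 2800 m = 3800 m

3.8 km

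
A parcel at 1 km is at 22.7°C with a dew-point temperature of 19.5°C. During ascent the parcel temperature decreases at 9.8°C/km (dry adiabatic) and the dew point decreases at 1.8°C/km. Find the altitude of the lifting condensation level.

1.4 km

T and T_d converge at 9.8 − 1.8 = 8°C per km
Height above start = (22.7 − 19.5) / 8 = 0.4 km
LCL altitude = 1000 m + 400 m = 1400 m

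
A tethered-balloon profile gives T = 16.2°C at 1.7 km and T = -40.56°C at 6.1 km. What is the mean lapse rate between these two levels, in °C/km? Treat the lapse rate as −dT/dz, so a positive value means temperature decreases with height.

12.9°C/km

Γ = −ΔT/Δz = (16.2 − (-40.56)) / (6100 − 1700) m
  = 56.76°C / 4.4 km = 12.9°C/km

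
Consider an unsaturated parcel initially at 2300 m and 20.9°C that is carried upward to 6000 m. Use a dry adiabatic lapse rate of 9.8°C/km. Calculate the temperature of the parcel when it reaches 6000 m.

2300–6000 m, dry adiabatic: Δz = 3.7 km ⇒ ΔT = -36.26°C; T = -15.36°C

-15.36°C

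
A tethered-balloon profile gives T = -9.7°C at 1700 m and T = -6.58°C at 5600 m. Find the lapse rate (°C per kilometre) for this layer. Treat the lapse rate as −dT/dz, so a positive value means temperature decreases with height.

-0.8°C/km

Γ = −ΔT/Δz = (-9.7 − (-6.58)) / (5600 − 1700) m
  = -3.12°C / 3.9 km = -0.8°C/km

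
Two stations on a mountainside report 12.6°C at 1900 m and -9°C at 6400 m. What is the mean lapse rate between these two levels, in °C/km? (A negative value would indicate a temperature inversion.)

4.8°C/km

Γ = −ΔT/Δz = (12.6 − (-9)) / (6400 − 1900) m
  = 21.6°C / 4.5 km = 4.8°C/km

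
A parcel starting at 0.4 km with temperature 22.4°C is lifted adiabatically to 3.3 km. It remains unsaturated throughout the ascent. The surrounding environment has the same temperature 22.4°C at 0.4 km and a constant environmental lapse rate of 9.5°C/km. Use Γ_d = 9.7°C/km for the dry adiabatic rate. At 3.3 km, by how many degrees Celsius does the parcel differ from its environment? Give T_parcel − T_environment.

Parcel:
  400–3300 m, dry: Δz = 2.9 km ⇒ ΔT = -28.13°C; T = -5.73°C
Environment:
  400–3300 m, environment: Δz = 2.9 km ⇒ ΔT = -27.55°C; T = -5.15°C
T_parcel − T_env = -5.73 − (-5.15) = -0.58°C

-0.58°C (parcel cooler than environment)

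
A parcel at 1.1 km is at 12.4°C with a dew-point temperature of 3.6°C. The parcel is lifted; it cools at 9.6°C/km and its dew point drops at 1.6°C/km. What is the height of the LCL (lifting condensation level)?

T and T_d converge at 9.6 − 1.6 = 8°C per km
Height above start = (12.4 − 3.6) / 8 = 1.1 km
LCL altitude = 1100 m + 1100 m = 2200 m

2.2 km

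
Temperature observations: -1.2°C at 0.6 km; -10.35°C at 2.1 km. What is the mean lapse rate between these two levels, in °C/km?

Γ = −ΔT/Δz = (-1.2 − (-10.35)) / (2100 − 600) m
  = 9.15°C / 1.5 km = 6.1°C/km

6.1°C/km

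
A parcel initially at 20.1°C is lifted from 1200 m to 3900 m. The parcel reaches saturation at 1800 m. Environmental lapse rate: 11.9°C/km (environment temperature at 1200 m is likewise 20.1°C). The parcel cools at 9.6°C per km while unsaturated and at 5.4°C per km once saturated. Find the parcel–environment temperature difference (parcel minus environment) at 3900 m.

Parcel:
  1200–1800 m, dry: Δz = 0.6 km ⇒ ΔT = -5.76°C; T = 14.34°C
  1800–3900 m, saturated: Δz = 2.1 km ⇒ ΔT = -11.34°C; T = 3°C
Environment:
  1200–3900 m, environment: Δz = 2.7 km ⇒ ΔT = -32.13°C; T = -12.03°C
T_parcel − T_env = 3 − (-12.03) = +15.03°C

+15.03°C (parcel warmer than environment)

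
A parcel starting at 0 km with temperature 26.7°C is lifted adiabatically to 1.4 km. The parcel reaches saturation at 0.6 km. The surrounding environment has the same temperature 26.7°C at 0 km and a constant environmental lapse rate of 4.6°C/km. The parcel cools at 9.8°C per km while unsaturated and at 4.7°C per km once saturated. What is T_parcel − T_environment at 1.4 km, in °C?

Parcel:
  0–600 m, dry: Δz = 0.6 km ⇒ ΔT = -5.88°C; T = 20.82°C
  600–1400 m, saturated: Δz = 0.8 km ⇒ ΔT = -3.76°C; T = 17.06°C
Environment:
  0–1400 m, environment: Δz = 1.4 km ⇒ ΔT = -6.44°C; T = 20.26°C
T_parcel − T_env = 17.06 − 20.26 = -3.2°C

-3.2°C (parcel cooler than environment)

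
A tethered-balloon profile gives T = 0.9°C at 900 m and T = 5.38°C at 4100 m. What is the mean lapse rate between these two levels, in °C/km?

-1.4°C/km

Γ = −ΔT/Δz = (0.9 − 5.38) / (4100 − 900) m
  = -4.48°C / 3.2 km = -1.4°C/km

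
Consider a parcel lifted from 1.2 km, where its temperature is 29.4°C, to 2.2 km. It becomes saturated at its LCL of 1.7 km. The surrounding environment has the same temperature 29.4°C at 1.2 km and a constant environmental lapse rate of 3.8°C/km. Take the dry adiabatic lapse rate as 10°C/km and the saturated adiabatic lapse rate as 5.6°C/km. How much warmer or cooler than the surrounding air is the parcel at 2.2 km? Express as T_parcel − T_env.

Parcel:
  1200–1700 m, dry: Δz = 0.5 km ⇒ ΔT = -5°C; T = 24.4°C
  1700–2200 m, saturated: Δz = 0.5 km ⇒ ΔT = -2.8°C; T = 21.6°C
Environment:
  1200–2200 m, environment: Δz = 1 km ⇒ ΔT = -3.8°C; T = 25.6°C
T_parcel − T_env = 21.6 − 25.6 = -4°C

-4°C (parcel cooler than environment)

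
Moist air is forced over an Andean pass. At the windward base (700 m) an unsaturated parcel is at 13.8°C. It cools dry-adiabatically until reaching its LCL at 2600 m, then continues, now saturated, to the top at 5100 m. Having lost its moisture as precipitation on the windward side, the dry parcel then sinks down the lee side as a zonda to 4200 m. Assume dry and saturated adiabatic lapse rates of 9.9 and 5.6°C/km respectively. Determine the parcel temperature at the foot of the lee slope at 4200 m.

-10.1°C

Dry to 2600 m: -9.9 × 1.9 km = -18.81°C, so T = -5.01°C.
Saturated to 5100 m: -5.6 × 2.5 km = -14°C, so T = -19.01°C.
Dry descent to 4200 m: +9.9 × 0.9 km = +8.91°C, so T = -10.1°C.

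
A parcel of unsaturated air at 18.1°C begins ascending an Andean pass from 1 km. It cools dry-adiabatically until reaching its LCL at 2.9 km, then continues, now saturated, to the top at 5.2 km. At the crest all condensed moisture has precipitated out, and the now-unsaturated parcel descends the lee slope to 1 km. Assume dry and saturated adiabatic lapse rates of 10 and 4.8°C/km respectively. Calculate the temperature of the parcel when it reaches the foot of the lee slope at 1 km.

30.06°C

From 1000 m to 2900 m (dry): cools by 10 × 1.9 = 19°C, giving -0.9°C.
From 2900 m to 5200 m (saturated): cools by 4.8 × 2.3 = 11.04°C, giving -11.94°C.
From 5200 m to 1000 m (dry descent): warms by 10 × 4.2 = 42°C, giving 30.06°C.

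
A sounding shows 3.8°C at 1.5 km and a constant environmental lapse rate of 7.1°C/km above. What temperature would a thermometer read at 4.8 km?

From 1500 m to 4800 m (environmental): cools by 7.1 × 3.3 = 23.43°C, giving -19.63°C.

-19.63°C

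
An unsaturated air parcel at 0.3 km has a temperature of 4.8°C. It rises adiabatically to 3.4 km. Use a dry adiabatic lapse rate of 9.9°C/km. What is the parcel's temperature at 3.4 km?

-25.89°C

300–3400 m, dry adiabatic: Δz = 3.1 km ⇒ ΔT = -30.69°C; T = -25.89°C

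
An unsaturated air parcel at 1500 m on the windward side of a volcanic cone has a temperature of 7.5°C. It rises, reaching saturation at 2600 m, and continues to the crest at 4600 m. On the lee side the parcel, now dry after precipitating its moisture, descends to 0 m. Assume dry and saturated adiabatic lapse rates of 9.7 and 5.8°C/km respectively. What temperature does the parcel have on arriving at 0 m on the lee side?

Dry to 2600 m: -9.7 × 1.1 km = -10.67°C, so T = -3.17°C.
Saturated to 4600 m: -5.8 × 2 km = -11.6°C, so T = -14.77°C.
Dry descent to 0 m: +9.7 × 4.6 km = +44.62°C, so T = 29.85°C.

29.85°C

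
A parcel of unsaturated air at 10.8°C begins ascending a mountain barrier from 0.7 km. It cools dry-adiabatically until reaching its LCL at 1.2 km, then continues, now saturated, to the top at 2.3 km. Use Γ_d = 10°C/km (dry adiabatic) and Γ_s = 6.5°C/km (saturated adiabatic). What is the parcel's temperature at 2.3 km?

-1.35°C

From 700 m to 1200 m (dry): cools by 10 × 0.5 = 5°C, giving 5.8°C.
From 1200 m to 2300 m (saturated): cools by 6.5 × 1.1 = 7.15°C, giving -1.35°C.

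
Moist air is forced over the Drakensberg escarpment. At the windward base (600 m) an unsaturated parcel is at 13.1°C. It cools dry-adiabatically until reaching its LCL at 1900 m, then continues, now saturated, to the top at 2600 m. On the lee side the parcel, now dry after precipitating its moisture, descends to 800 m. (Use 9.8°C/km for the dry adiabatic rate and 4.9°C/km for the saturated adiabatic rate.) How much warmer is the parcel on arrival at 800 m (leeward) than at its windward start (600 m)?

+1.47°C

600 → 1900 m (dry, 9.8°C/km): ΔT = -9.8 × 1.3 = -12.74°C → T = 0.36°C
1900 → 2600 m (saturated, 4.9°C/km): ΔT = -4.9 × 0.7 = -3.43°C → T = -3.07°C
2600 → 800 m (dry descent, 9.8°C/km): ΔT = +9.8 × 1.8 = +17.64°C → T = 14.57°C
Net change vs windward start: 14.57 − 13.1 = +1.47°C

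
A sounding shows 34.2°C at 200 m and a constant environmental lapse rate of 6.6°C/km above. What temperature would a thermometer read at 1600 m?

Environmental to 1600 m: -6.6 × 1.4 km = -9.24°C, so T = 24.96°C.

24.96°C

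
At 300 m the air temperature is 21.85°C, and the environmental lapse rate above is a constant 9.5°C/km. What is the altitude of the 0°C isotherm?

2600 m

Height above start = (21.85 − 0) / 9.5 = 2.3 km
Altitude = 300 m + 2300 m = 2600 m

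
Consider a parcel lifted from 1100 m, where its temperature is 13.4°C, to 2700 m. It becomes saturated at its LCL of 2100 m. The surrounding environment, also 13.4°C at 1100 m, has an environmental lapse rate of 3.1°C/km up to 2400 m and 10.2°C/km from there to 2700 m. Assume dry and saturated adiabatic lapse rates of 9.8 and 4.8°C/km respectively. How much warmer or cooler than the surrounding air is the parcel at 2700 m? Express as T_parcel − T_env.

Parcel:
  From 1100 m to 2100 m (dry): cools by 9.8 × 1 = 9.8°C, giving 3.6°C.
  From 2100 m to 2700 m (saturated): cools by 4.8 × 0.6 = 2.88°C, giving 0.72°C.
Environment:
  From 1100 m to 2400 m (environment, lower layer): cools by 3.1 × 1.3 = 4.03°C, giving 9.37°C.
  From 2400 m to 2700 m (environment, upper layer): cools by 10.2 × 0.3 = 3.06°C, giving 6.31°C.
T_parcel − T_env = 0.72 − 6.31 = -5.59°C

-5.59°C (parcel cooler than environment)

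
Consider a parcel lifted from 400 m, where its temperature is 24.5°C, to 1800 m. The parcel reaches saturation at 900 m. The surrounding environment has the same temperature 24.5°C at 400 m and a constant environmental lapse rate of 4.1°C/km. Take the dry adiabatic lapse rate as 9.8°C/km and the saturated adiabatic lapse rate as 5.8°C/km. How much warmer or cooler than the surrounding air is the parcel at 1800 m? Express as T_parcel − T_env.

Parcel:
  400–900 m, dry: Δz = 0.5 km ⇒ ΔT = -4.9°C; T = 19.6°C
  900–1800 m, saturated: Δz = 0.9 km ⇒ ΔT = -5.22°C; T = 14.38°C
Environment:
  400–1800 m, environment: Δz = 1.4 km ⇒ ΔT = -5.74°C; T = 18.76°C
T_parcel − T_env = 14.38 − 18.76 = -4.38°C

-4.38°C (parcel cooler than environment)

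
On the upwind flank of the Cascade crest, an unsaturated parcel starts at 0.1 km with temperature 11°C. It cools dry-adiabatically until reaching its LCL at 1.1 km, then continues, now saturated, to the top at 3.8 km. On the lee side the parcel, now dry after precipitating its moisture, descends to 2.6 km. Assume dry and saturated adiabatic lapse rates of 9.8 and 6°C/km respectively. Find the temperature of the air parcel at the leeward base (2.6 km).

-3.24°C

100 → 1100 m (dry, 9.8°C/km): ΔT = -9.8 × 1 = -9.8°C → T = 1.2°C
1100 → 3800 m (saturated, 6°C/km): ΔT = -6 × 2.7 = -16.2°C → T = -15°C
3800 → 2600 m (dry descent, 9.8°C/km): ΔT = +9.8 × 1.2 = +11.76°C → T = -3.24°C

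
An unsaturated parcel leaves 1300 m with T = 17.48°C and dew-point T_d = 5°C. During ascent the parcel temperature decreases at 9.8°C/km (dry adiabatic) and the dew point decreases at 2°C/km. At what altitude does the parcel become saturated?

2900 m

T and T_d converge at 9.8 − 2 = 7.8°C per km
Height above start = (17.48 − 5) / 7.8 = 1.6 km
LCL altitude = 1300 m + 1600 m = 2900 m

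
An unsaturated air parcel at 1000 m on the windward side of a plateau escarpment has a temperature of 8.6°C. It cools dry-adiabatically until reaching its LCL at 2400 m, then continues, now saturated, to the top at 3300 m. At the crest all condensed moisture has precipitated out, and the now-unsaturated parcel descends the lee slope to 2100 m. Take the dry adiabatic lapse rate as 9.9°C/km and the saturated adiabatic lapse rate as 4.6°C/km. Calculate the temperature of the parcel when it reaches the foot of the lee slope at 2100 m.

Dry to 2400 m: -9.9 × 1.4 km = -13.86°C, so T = -5.26°C.
Saturated to 3300 m: -4.6 × 0.9 km = -4.14°C, so T = -9.4°C.
Dry descent to 2100 m: +9.9 × 1.2 km = +11.88°C, so T = 2.48°C.

2.48°C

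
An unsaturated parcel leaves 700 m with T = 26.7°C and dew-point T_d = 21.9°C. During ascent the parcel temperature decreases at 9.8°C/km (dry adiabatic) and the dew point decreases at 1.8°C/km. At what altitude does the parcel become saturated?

T and T_d converge at 9.8 − 1.8 = 8°C per km
Height above start = (26.7 − 21.9) / 8 = 0.6 km
LCL altitude = 700 m + 600 m = 1300 m

1300 m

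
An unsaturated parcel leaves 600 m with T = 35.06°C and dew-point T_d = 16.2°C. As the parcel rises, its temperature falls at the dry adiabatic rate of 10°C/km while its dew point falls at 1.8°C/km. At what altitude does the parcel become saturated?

2900 m

T and T_d converge at 10 − 1.8 = 8.2°C per km
Height above start = (35.06 − 16.2) / 8.2 = 2.3 km
LCL altitude = 600 m + 2300 m = 2900 m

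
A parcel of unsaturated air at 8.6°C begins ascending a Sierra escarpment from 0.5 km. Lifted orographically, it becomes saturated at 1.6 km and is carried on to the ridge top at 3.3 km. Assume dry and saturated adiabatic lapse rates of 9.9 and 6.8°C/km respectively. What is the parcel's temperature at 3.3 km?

-13.85°C

500 → 1600 m (dry, 9.9°C/km): ΔT = -9.9 × 1.1 = -10.89°C → T = -2.29°C
1600 → 3300 m (saturated, 6.8°C/km): ΔT = -6.8 × 1.7 = -11.56°C → T = -13.85°C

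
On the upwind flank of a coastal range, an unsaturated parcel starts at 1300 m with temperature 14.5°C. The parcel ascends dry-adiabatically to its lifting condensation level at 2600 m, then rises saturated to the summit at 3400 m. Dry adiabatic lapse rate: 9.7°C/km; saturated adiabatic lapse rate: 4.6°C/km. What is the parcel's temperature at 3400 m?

1300 → 2600 m (dry, 9.7°C/km): ΔT = -9.7 × 1.3 = -12.61°C → T = 1.89°C
2600 → 3400 m (saturated, 4.6°C/km): ΔT = -4.6 × 0.8 = -3.68°C → T = -1.79°C

-1.79°C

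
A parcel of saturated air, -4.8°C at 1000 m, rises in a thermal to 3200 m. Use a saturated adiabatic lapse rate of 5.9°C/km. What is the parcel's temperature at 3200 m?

1000 → 3200 m (saturated adiabatic, 5.9°C/km): ΔT = -5.9 × 2.2 = -12.98°C → T = -17.78°C

-17.78°C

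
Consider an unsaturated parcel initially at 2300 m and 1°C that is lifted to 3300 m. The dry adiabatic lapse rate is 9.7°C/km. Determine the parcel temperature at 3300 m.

2300–3300 m, dry adiabatic: Δz = 1 km ⇒ ΔT = -9.7°C; T = -8.7°C

-8.7°C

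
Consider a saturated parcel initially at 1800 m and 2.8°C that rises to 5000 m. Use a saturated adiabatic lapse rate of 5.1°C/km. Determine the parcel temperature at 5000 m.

1800–5000 m, saturated adiabatic: Δz = 3.2 km ⇒ ΔT = -16.32°C; T = -13.52°C

-13.52°C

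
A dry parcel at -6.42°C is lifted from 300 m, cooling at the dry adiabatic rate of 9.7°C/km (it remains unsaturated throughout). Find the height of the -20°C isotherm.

1700 m

Height above start = (-6.42 − (-20)) / 9.7 = 1.4 km
Altitude = 300 m + 1400 m = 1700 m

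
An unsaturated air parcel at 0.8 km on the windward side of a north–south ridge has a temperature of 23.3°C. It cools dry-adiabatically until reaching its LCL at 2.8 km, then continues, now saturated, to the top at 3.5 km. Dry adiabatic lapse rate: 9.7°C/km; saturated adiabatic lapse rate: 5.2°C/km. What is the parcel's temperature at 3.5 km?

800 → 2800 m (dry, 9.7°C/km): ΔT = -9.7 × 2 = -19.4°C → T = 3.9°C
2800 → 3500 m (saturated, 5.2°C/km): ΔT = -5.2 × 0.7 = -3.64°C → T = 0.26°C

0.26°C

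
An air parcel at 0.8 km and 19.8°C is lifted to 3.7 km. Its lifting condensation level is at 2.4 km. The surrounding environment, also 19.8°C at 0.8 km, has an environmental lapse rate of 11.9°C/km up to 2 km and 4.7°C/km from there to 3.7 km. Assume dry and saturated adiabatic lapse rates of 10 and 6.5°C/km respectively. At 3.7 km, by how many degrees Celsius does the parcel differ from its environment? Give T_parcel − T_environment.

-2.18°C (parcel cooler than environment)

Parcel:
  800–2400 m, dry: Δz = 1.6 km ⇒ ΔT = -16°C; T = 3.8°C
  2400–3700 m, saturated: Δz = 1.3 km ⇒ ΔT = -8.45°C; T = -4.65°C
Environment:
  800–2000 m, environment, lower layer: Δz = 1.2 km ⇒ ΔT = -14.28°C; T = 5.52°C
  2000–3700 m, environment, upper layer: Δz = 1.7 km ⇒ ΔT = -7.99°C; T = -2.47°C
T_parcel − T_env = -4.65 − (-2.47) = -2.18°C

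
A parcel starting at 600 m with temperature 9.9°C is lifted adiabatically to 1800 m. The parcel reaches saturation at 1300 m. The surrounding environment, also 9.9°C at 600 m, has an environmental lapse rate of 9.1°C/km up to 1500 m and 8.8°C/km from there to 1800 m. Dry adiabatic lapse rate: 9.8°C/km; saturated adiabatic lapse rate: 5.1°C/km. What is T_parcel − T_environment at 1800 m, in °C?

+1.42°C (parcel warmer than environment)

Parcel:
  600–1300 m, dry: Δz = 0.7 km ⇒ ΔT = -6.86°C; T = 3.04°C
  1300–1800 m, saturated: Δz = 0.5 km ⇒ ΔT = -2.55°C; T = 0.49°C
Environment:
  600–1500 m, environment, lower layer: Δz = 0.9 km ⇒ ΔT = -8.19°C; T = 1.71°C
  1500–1800 m, environment, upper layer: Δz = 0.3 km ⇒ ΔT = -2.64°C; T = -0.93°C
T_parcel − T_env = 0.49 − (-0.93) = +1.42°C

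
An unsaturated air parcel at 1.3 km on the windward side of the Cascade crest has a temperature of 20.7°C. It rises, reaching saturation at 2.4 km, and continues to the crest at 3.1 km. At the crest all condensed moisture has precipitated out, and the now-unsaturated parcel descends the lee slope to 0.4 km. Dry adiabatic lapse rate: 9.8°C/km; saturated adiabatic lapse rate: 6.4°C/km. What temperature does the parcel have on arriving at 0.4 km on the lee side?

1300–2400 m, dry: Δz = 1.1 km ⇒ ΔT = -10.78°C; T = 9.92°C
2400–3100 m, saturated: Δz = 0.7 km ⇒ ΔT = -4.48°C; T = 5.44°C
3100–400 m, dry descent: Δz = 2.7 km ⇒ ΔT = +26.46°C; T = 31.9°C

31.9°C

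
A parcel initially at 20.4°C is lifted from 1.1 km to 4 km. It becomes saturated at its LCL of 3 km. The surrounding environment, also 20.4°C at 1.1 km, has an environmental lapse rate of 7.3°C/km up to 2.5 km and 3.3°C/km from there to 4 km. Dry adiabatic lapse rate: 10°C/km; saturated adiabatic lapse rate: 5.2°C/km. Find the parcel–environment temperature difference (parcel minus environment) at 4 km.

Parcel:
  Dry to 3000 m: -10 × 1.9 km = -19°C, so T = 1.4°C.
  Saturated to 4000 m: -5.2 × 1 km = -5.2°C, so T = -3.8°C.
Environment:
  Environment, lower layer to 2500 m: -7.3 × 1.4 km = -10.22°C, so T = 10.18°C.
  Environment, upper layer to 4000 m: -3.3 × 1.5 km = -4.95°C, so T = 5.23°C.
T_parcel − T_env = -3.8 − 5.23 = -9.03°C

-9.03°C (parcel cooler than environment)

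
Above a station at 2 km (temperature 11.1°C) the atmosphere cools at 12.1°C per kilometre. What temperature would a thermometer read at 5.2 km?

Environmental to 5200 m: -12.1 × 3.2 km = -38.72°C, so T = -27.62°C.

-27.62°C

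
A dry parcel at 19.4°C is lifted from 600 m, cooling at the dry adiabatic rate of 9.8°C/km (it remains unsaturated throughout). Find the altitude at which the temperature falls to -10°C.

3600 m

Height above start = (19.4 − (-10)) / 9.8 = 3 km
Altitude = 600 m + 3000 m = 3600 m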